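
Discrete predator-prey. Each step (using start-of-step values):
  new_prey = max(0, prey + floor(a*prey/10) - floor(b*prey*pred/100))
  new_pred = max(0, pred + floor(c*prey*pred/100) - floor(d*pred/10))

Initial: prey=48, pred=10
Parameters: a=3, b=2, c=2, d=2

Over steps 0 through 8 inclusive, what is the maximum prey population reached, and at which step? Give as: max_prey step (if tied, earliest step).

Step 1: prey: 48+14-9=53; pred: 10+9-2=17
Step 2: prey: 53+15-18=50; pred: 17+18-3=32
Step 3: prey: 50+15-32=33; pred: 32+32-6=58
Step 4: prey: 33+9-38=4; pred: 58+38-11=85
Step 5: prey: 4+1-6=0; pred: 85+6-17=74
Step 6: prey: 0+0-0=0; pred: 74+0-14=60
Step 7: prey: 0+0-0=0; pred: 60+0-12=48
Step 8: prey: 0+0-0=0; pred: 48+0-9=39
Max prey = 53 at step 1

Answer: 53 1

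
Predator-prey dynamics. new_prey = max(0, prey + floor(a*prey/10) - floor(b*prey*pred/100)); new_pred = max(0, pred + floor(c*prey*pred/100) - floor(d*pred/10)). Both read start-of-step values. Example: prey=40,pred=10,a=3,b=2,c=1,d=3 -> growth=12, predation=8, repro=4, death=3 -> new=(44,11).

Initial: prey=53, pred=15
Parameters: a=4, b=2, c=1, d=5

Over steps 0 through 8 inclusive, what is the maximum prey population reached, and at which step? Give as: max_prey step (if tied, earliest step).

Answer: 74 4

Derivation:
Step 1: prey: 53+21-15=59; pred: 15+7-7=15
Step 2: prey: 59+23-17=65; pred: 15+8-7=16
Step 3: prey: 65+26-20=71; pred: 16+10-8=18
Step 4: prey: 71+28-25=74; pred: 18+12-9=21
Step 5: prey: 74+29-31=72; pred: 21+15-10=26
Step 6: prey: 72+28-37=63; pred: 26+18-13=31
Step 7: prey: 63+25-39=49; pred: 31+19-15=35
Step 8: prey: 49+19-34=34; pred: 35+17-17=35
Max prey = 74 at step 4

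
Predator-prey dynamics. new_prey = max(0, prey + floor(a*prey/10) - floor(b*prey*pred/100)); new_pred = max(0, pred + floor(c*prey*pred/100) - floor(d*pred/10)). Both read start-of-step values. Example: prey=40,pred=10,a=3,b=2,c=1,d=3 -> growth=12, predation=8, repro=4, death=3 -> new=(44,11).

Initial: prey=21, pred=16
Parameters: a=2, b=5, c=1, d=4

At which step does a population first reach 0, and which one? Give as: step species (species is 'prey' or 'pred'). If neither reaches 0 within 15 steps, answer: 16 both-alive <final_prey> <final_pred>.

Step 1: prey: 21+4-16=9; pred: 16+3-6=13
Step 2: prey: 9+1-5=5; pred: 13+1-5=9
Step 3: prey: 5+1-2=4; pred: 9+0-3=6
Step 4: prey: 4+0-1=3; pred: 6+0-2=4
Step 5: prey: 3+0-0=3; pred: 4+0-1=3
Step 6: prey: 3+0-0=3; pred: 3+0-1=2
Step 7: prey: 3+0-0=3; pred: 2+0-0=2
Steps 8-15: state stable at prey=3, pred=2 (no change)
No extinction within 15 steps

Answer: 16 both-alive 3 2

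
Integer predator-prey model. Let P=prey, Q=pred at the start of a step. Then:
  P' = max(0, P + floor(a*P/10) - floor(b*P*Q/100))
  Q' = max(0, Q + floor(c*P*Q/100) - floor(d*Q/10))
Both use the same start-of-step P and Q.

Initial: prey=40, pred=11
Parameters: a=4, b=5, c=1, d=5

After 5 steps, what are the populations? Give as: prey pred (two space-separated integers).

Step 1: prey: 40+16-22=34; pred: 11+4-5=10
Step 2: prey: 34+13-17=30; pred: 10+3-5=8
Step 3: prey: 30+12-12=30; pred: 8+2-4=6
Step 4: prey: 30+12-9=33; pred: 6+1-3=4
Step 5: prey: 33+13-6=40; pred: 4+1-2=3

Answer: 40 3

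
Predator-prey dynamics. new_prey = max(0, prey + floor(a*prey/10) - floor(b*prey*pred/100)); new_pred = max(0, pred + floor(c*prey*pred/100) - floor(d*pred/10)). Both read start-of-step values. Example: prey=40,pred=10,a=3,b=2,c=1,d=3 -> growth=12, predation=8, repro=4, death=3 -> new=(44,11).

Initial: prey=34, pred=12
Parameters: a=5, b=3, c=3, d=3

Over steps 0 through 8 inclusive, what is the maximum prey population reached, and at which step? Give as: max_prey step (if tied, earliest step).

Step 1: prey: 34+17-12=39; pred: 12+12-3=21
Step 2: prey: 39+19-24=34; pred: 21+24-6=39
Step 3: prey: 34+17-39=12; pred: 39+39-11=67
Step 4: prey: 12+6-24=0; pred: 67+24-20=71
Step 5: prey: 0+0-0=0; pred: 71+0-21=50
Step 6: prey: 0+0-0=0; pred: 50+0-15=35
Step 7: prey: 0+0-0=0; pred: 35+0-10=25
Step 8: prey: 0+0-0=0; pred: 25+0-7=18
Max prey = 39 at step 1

Answer: 39 1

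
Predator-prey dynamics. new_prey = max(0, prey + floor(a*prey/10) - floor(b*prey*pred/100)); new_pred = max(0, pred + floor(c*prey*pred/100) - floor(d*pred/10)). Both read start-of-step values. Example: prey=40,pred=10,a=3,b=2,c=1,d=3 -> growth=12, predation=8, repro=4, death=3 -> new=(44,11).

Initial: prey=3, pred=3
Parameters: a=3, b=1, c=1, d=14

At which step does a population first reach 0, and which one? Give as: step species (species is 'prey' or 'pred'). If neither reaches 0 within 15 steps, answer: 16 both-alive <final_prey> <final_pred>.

Step 1: prey: 3+0-0=3; pred: 3+0-4=0
First extinction: pred at step 1

Answer: 1 pred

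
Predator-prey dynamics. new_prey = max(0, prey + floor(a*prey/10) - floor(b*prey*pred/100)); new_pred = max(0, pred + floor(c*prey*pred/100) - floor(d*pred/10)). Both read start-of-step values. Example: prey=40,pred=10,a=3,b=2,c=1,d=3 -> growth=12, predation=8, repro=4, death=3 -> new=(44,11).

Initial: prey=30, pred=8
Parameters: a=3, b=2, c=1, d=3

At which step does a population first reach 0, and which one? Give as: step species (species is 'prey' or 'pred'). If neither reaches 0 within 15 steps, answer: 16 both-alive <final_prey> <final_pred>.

Step 1: prey: 30+9-4=35; pred: 8+2-2=8
Step 2: prey: 35+10-5=40; pred: 8+2-2=8
Step 3: prey: 40+12-6=46; pred: 8+3-2=9
Step 4: prey: 46+13-8=51; pred: 9+4-2=11
Step 5: prey: 51+15-11=55; pred: 11+5-3=13
Step 6: prey: 55+16-14=57; pred: 13+7-3=17
Step 7: prey: 57+17-19=55; pred: 17+9-5=21
Step 8: prey: 55+16-23=48; pred: 21+11-6=26
Step 9: prey: 48+14-24=38; pred: 26+12-7=31
Step 10: prey: 38+11-23=26; pred: 31+11-9=33
Step 11: prey: 26+7-17=16; pred: 33+8-9=32
Step 12: prey: 16+4-10=10; pred: 32+5-9=28
Step 13: prey: 10+3-5=8; pred: 28+2-8=22
Step 14: prey: 8+2-3=7; pred: 22+1-6=17
Step 15: prey: 7+2-2=7; pred: 17+1-5=13
No extinction within 15 steps

Answer: 16 both-alive 7 13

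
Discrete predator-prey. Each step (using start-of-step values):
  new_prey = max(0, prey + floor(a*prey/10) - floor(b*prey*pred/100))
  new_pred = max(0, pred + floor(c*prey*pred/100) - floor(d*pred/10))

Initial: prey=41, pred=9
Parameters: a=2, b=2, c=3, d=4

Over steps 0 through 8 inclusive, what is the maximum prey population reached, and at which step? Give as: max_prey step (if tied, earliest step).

Step 1: prey: 41+8-7=42; pred: 9+11-3=17
Step 2: prey: 42+8-14=36; pred: 17+21-6=32
Step 3: prey: 36+7-23=20; pred: 32+34-12=54
Step 4: prey: 20+4-21=3; pred: 54+32-21=65
Step 5: prey: 3+0-3=0; pred: 65+5-26=44
Step 6: prey: 0+0-0=0; pred: 44+0-17=27
Step 7: prey: 0+0-0=0; pred: 27+0-10=17
Step 8: prey: 0+0-0=0; pred: 17+0-6=11
Max prey = 42 at step 1

Answer: 42 1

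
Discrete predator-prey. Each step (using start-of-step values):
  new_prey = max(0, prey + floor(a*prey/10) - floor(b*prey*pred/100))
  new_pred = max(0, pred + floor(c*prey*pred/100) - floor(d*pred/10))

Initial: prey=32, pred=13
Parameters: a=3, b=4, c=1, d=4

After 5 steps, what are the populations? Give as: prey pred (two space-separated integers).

Answer: 18 6

Derivation:
Step 1: prey: 32+9-16=25; pred: 13+4-5=12
Step 2: prey: 25+7-12=20; pred: 12+3-4=11
Step 3: prey: 20+6-8=18; pred: 11+2-4=9
Step 4: prey: 18+5-6=17; pred: 9+1-3=7
Step 5: prey: 17+5-4=18; pred: 7+1-2=6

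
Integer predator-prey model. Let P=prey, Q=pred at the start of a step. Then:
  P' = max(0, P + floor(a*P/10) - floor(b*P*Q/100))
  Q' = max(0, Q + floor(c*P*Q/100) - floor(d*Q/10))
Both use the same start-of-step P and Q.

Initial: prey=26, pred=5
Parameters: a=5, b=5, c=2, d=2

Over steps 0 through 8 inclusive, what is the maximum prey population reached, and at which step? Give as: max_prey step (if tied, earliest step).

Step 1: prey: 26+13-6=33; pred: 5+2-1=6
Step 2: prey: 33+16-9=40; pred: 6+3-1=8
Step 3: prey: 40+20-16=44; pred: 8+6-1=13
Step 4: prey: 44+22-28=38; pred: 13+11-2=22
Step 5: prey: 38+19-41=16; pred: 22+16-4=34
Step 6: prey: 16+8-27=0; pred: 34+10-6=38
Step 7: prey: 0+0-0=0; pred: 38+0-7=31
Step 8: prey: 0+0-0=0; pred: 31+0-6=25
Max prey = 44 at step 3

Answer: 44 3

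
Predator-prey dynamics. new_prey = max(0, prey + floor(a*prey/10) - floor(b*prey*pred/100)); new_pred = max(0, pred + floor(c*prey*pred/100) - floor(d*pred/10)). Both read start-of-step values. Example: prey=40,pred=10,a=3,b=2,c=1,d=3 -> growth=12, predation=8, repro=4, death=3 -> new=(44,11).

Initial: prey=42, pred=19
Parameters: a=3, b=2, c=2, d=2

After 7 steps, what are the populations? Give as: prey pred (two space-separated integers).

Step 1: prey: 42+12-15=39; pred: 19+15-3=31
Step 2: prey: 39+11-24=26; pred: 31+24-6=49
Step 3: prey: 26+7-25=8; pred: 49+25-9=65
Step 4: prey: 8+2-10=0; pred: 65+10-13=62
Step 5: prey: 0+0-0=0; pred: 62+0-12=50
Step 6: prey: 0+0-0=0; pred: 50+0-10=40
Step 7: prey: 0+0-0=0; pred: 40+0-8=32

Answer: 0 32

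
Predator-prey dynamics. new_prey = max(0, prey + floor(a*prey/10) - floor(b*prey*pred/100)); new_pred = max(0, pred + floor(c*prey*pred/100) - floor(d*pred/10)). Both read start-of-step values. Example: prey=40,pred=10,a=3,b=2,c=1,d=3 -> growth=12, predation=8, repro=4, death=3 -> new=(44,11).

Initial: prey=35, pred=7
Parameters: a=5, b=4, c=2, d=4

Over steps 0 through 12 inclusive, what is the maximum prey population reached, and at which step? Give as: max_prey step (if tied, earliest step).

Step 1: prey: 35+17-9=43; pred: 7+4-2=9
Step 2: prey: 43+21-15=49; pred: 9+7-3=13
Step 3: prey: 49+24-25=48; pred: 13+12-5=20
Step 4: prey: 48+24-38=34; pred: 20+19-8=31
Step 5: prey: 34+17-42=9; pred: 31+21-12=40
Step 6: prey: 9+4-14=0; pred: 40+7-16=31
Step 7: prey: 0+0-0=0; pred: 31+0-12=19
Step 8: prey: 0+0-0=0; pred: 19+0-7=12
Step 9: prey: 0+0-0=0; pred: 12+0-4=8
Step 10: prey: 0+0-0=0; pred: 8+0-3=5
Step 11: prey: 0+0-0=0; pred: 5+0-2=3
Step 12: prey: 0+0-0=0; pred: 3+0-1=2
Max prey = 49 at step 2

Answer: 49 2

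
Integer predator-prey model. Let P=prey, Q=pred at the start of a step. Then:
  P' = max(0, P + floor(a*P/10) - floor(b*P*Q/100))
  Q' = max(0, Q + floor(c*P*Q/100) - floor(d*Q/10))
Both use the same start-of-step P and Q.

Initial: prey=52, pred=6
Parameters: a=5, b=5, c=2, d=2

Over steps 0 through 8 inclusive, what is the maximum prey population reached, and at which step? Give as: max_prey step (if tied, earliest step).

Answer: 63 1

Derivation:
Step 1: prey: 52+26-15=63; pred: 6+6-1=11
Step 2: prey: 63+31-34=60; pred: 11+13-2=22
Step 3: prey: 60+30-66=24; pred: 22+26-4=44
Step 4: prey: 24+12-52=0; pred: 44+21-8=57
Step 5: prey: 0+0-0=0; pred: 57+0-11=46
Step 6: prey: 0+0-0=0; pred: 46+0-9=37
Step 7: prey: 0+0-0=0; pred: 37+0-7=30
Step 8: prey: 0+0-0=0; pred: 30+0-6=24
Max prey = 63 at step 1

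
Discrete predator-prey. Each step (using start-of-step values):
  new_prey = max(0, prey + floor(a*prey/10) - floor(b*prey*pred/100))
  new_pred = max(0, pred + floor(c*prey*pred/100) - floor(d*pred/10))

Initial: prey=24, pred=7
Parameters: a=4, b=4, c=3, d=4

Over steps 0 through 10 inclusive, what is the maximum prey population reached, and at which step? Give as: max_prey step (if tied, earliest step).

Step 1: prey: 24+9-6=27; pred: 7+5-2=10
Step 2: prey: 27+10-10=27; pred: 10+8-4=14
Step 3: prey: 27+10-15=22; pred: 14+11-5=20
Step 4: prey: 22+8-17=13; pred: 20+13-8=25
Step 5: prey: 13+5-13=5; pred: 25+9-10=24
Step 6: prey: 5+2-4=3; pred: 24+3-9=18
Step 7: prey: 3+1-2=2; pred: 18+1-7=12
Step 8: prey: 2+0-0=2; pred: 12+0-4=8
Step 9: prey: 2+0-0=2; pred: 8+0-3=5
Step 10: prey: 2+0-0=2; pred: 5+0-2=3
Max prey = 27 at step 1

Answer: 27 1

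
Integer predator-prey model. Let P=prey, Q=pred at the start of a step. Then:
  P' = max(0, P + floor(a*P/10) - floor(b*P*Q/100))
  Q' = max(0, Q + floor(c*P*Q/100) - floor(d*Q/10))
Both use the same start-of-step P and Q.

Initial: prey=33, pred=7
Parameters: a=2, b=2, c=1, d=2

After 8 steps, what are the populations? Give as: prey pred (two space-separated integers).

Step 1: prey: 33+6-4=35; pred: 7+2-1=8
Step 2: prey: 35+7-5=37; pred: 8+2-1=9
Step 3: prey: 37+7-6=38; pred: 9+3-1=11
Step 4: prey: 38+7-8=37; pred: 11+4-2=13
Step 5: prey: 37+7-9=35; pred: 13+4-2=15
Step 6: prey: 35+7-10=32; pred: 15+5-3=17
Step 7: prey: 32+6-10=28; pred: 17+5-3=19
Step 8: prey: 28+5-10=23; pred: 19+5-3=21

Answer: 23 21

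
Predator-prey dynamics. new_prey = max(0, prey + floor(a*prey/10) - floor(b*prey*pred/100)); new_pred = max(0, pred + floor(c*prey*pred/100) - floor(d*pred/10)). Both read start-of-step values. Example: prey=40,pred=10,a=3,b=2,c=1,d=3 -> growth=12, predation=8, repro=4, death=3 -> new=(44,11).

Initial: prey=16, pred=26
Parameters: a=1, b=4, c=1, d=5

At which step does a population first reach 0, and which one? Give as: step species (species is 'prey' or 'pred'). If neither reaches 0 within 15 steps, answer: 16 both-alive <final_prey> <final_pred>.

Step 1: prey: 16+1-16=1; pred: 26+4-13=17
Step 2: prey: 1+0-0=1; pred: 17+0-8=9
Step 3: prey: 1+0-0=1; pred: 9+0-4=5
Step 4: prey: 1+0-0=1; pred: 5+0-2=3
Step 5: prey: 1+0-0=1; pred: 3+0-1=2
Step 6: prey: 1+0-0=1; pred: 2+0-1=1
Step 7: prey: 1+0-0=1; pred: 1+0-0=1
Steps 8-15: state stable at prey=1, pred=1 (no change)
No extinction within 15 steps

Answer: 16 both-alive 1 1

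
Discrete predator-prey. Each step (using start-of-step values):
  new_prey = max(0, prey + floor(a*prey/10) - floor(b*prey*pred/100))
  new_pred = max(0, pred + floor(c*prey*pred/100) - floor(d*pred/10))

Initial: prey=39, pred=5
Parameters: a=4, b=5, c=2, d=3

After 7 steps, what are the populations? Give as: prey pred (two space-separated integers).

Answer: 0 15

Derivation:
Step 1: prey: 39+15-9=45; pred: 5+3-1=7
Step 2: prey: 45+18-15=48; pred: 7+6-2=11
Step 3: prey: 48+19-26=41; pred: 11+10-3=18
Step 4: prey: 41+16-36=21; pred: 18+14-5=27
Step 5: prey: 21+8-28=1; pred: 27+11-8=30
Step 6: prey: 1+0-1=0; pred: 30+0-9=21
Step 7: prey: 0+0-0=0; pred: 21+0-6=15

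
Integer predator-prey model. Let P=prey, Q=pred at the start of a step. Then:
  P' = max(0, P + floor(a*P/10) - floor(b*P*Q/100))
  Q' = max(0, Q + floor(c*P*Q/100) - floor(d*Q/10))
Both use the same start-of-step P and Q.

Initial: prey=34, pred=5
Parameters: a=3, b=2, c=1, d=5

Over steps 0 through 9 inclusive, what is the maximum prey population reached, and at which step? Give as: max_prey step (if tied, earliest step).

Answer: 161 8

Derivation:
Step 1: prey: 34+10-3=41; pred: 5+1-2=4
Step 2: prey: 41+12-3=50; pred: 4+1-2=3
Step 3: prey: 50+15-3=62; pred: 3+1-1=3
Step 4: prey: 62+18-3=77; pred: 3+1-1=3
Step 5: prey: 77+23-4=96; pred: 3+2-1=4
Step 6: prey: 96+28-7=117; pred: 4+3-2=5
Step 7: prey: 117+35-11=141; pred: 5+5-2=8
Step 8: prey: 141+42-22=161; pred: 8+11-4=15
Step 9: prey: 161+48-48=161; pred: 15+24-7=32
Max prey = 161 at step 8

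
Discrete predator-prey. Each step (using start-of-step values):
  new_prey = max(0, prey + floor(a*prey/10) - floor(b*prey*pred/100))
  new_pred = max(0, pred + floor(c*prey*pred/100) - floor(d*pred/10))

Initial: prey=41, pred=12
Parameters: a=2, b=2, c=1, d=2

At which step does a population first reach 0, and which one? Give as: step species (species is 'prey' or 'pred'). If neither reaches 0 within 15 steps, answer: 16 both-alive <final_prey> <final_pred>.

Step 1: prey: 41+8-9=40; pred: 12+4-2=14
Step 2: prey: 40+8-11=37; pred: 14+5-2=17
Step 3: prey: 37+7-12=32; pred: 17+6-3=20
Step 4: prey: 32+6-12=26; pred: 20+6-4=22
Step 5: prey: 26+5-11=20; pred: 22+5-4=23
Step 6: prey: 20+4-9=15; pred: 23+4-4=23
Step 7: prey: 15+3-6=12; pred: 23+3-4=22
Step 8: prey: 12+2-5=9; pred: 22+2-4=20
Step 9: prey: 9+1-3=7; pred: 20+1-4=17
Step 10: prey: 7+1-2=6; pred: 17+1-3=15
Step 11: prey: 6+1-1=6; pred: 15+0-3=12
Step 12: prey: 6+1-1=6; pred: 12+0-2=10
Step 13: prey: 6+1-1=6; pred: 10+0-2=8
Step 14: prey: 6+1-0=7; pred: 8+0-1=7
Step 15: prey: 7+1-0=8; pred: 7+0-1=6
No extinction within 15 steps

Answer: 16 both-alive 8 6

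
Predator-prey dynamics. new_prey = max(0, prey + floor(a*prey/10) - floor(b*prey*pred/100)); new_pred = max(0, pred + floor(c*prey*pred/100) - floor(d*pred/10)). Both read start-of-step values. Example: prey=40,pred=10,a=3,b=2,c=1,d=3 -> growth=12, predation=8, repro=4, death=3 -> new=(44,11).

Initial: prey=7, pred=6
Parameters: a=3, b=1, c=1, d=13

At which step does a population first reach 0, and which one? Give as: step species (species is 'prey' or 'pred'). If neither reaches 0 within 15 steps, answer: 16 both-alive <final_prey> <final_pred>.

Answer: 1 pred

Derivation:
Step 1: prey: 7+2-0=9; pred: 6+0-7=0
First extinction: pred at step 1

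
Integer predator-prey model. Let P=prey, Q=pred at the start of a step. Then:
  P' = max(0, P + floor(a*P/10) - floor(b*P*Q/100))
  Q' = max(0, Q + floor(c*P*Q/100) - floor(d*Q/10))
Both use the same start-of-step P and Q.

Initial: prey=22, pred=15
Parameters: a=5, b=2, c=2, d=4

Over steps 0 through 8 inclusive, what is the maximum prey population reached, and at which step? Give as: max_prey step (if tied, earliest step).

Step 1: prey: 22+11-6=27; pred: 15+6-6=15
Step 2: prey: 27+13-8=32; pred: 15+8-6=17
Step 3: prey: 32+16-10=38; pred: 17+10-6=21
Step 4: prey: 38+19-15=42; pred: 21+15-8=28
Step 5: prey: 42+21-23=40; pred: 28+23-11=40
Step 6: prey: 40+20-32=28; pred: 40+32-16=56
Step 7: prey: 28+14-31=11; pred: 56+31-22=65
Step 8: prey: 11+5-14=2; pred: 65+14-26=53
Max prey = 42 at step 4

Answer: 42 4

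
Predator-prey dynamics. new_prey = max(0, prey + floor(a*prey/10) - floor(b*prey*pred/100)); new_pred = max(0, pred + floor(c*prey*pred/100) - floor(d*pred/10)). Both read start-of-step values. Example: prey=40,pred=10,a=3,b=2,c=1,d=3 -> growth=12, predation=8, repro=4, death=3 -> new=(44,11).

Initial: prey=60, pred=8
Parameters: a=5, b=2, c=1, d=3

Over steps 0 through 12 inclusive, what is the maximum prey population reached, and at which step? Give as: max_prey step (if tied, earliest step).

Answer: 126 3

Derivation:
Step 1: prey: 60+30-9=81; pred: 8+4-2=10
Step 2: prey: 81+40-16=105; pred: 10+8-3=15
Step 3: prey: 105+52-31=126; pred: 15+15-4=26
Step 4: prey: 126+63-65=124; pred: 26+32-7=51
Step 5: prey: 124+62-126=60; pred: 51+63-15=99
Step 6: prey: 60+30-118=0; pred: 99+59-29=129
Step 7: prey: 0+0-0=0; pred: 129+0-38=91
Step 8: prey: 0+0-0=0; pred: 91+0-27=64
Step 9: prey: 0+0-0=0; pred: 64+0-19=45
Step 10: prey: 0+0-0=0; pred: 45+0-13=32
Step 11: prey: 0+0-0=0; pred: 32+0-9=23
Step 12: prey: 0+0-0=0; pred: 23+0-6=17
Max prey = 126 at step 3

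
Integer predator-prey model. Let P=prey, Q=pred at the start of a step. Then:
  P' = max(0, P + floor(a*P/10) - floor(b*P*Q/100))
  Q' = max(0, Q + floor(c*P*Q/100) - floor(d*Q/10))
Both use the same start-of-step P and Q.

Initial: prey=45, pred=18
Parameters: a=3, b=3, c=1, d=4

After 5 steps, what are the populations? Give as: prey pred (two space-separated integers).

Answer: 15 8

Derivation:
Step 1: prey: 45+13-24=34; pred: 18+8-7=19
Step 2: prey: 34+10-19=25; pred: 19+6-7=18
Step 3: prey: 25+7-13=19; pred: 18+4-7=15
Step 4: prey: 19+5-8=16; pred: 15+2-6=11
Step 5: prey: 16+4-5=15; pred: 11+1-4=8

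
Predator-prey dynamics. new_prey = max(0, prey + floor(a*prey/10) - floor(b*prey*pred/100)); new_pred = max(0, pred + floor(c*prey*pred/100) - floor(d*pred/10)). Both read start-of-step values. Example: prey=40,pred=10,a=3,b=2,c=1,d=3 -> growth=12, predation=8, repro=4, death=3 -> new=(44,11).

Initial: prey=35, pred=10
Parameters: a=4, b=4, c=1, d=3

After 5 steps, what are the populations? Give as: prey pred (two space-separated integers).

Step 1: prey: 35+14-14=35; pred: 10+3-3=10
Step 2: prey: 35+14-14=35; pred: 10+3-3=10
Step 3: prey: 35+14-14=35; pred: 10+3-3=10
Step 4: prey: 35+14-14=35; pred: 10+3-3=10
Step 5: prey: 35+14-14=35; pred: 10+3-3=10

Answer: 35 10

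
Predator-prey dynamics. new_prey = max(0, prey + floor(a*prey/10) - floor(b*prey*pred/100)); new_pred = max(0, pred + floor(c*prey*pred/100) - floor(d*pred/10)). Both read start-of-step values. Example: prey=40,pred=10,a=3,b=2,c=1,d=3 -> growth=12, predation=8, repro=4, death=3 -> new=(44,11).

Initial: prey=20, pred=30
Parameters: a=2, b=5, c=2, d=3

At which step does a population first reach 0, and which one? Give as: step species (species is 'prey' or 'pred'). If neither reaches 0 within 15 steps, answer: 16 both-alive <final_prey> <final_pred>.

Step 1: prey: 20+4-30=0; pred: 30+12-9=33
First extinction: prey at step 1

Answer: 1 prey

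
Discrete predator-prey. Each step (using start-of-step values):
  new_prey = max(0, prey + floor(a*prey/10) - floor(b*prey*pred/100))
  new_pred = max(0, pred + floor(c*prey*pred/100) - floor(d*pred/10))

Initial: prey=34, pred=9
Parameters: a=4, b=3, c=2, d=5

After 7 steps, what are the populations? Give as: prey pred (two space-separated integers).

Answer: 8 21

Derivation:
Step 1: prey: 34+13-9=38; pred: 9+6-4=11
Step 2: prey: 38+15-12=41; pred: 11+8-5=14
Step 3: prey: 41+16-17=40; pred: 14+11-7=18
Step 4: prey: 40+16-21=35; pred: 18+14-9=23
Step 5: prey: 35+14-24=25; pred: 23+16-11=28
Step 6: prey: 25+10-21=14; pred: 28+14-14=28
Step 7: prey: 14+5-11=8; pred: 28+7-14=21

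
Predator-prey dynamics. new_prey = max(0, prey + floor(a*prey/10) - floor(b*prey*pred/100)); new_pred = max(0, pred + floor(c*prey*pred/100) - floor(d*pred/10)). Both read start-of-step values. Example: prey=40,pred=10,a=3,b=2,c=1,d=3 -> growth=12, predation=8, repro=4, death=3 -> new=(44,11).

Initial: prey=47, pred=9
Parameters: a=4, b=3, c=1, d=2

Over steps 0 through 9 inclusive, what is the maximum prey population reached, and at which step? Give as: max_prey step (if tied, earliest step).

Answer: 55 2

Derivation:
Step 1: prey: 47+18-12=53; pred: 9+4-1=12
Step 2: prey: 53+21-19=55; pred: 12+6-2=16
Step 3: prey: 55+22-26=51; pred: 16+8-3=21
Step 4: prey: 51+20-32=39; pred: 21+10-4=27
Step 5: prey: 39+15-31=23; pred: 27+10-5=32
Step 6: prey: 23+9-22=10; pred: 32+7-6=33
Step 7: prey: 10+4-9=5; pred: 33+3-6=30
Step 8: prey: 5+2-4=3; pred: 30+1-6=25
Step 9: prey: 3+1-2=2; pred: 25+0-5=20
Max prey = 55 at step 2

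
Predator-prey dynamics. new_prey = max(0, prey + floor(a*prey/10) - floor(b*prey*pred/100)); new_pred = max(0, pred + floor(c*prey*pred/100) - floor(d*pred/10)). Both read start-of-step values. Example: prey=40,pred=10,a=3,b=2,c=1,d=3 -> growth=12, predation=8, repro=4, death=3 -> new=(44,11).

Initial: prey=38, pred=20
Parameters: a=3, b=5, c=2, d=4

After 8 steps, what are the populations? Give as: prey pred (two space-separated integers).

Answer: 0 2

Derivation:
Step 1: prey: 38+11-38=11; pred: 20+15-8=27
Step 2: prey: 11+3-14=0; pred: 27+5-10=22
Step 3: prey: 0+0-0=0; pred: 22+0-8=14
Step 4: prey: 0+0-0=0; pred: 14+0-5=9
Step 5: prey: 0+0-0=0; pred: 9+0-3=6
Step 6: prey: 0+0-0=0; pred: 6+0-2=4
Step 7: prey: 0+0-0=0; pred: 4+0-1=3
Step 8: prey: 0+0-0=0; pred: 3+0-1=2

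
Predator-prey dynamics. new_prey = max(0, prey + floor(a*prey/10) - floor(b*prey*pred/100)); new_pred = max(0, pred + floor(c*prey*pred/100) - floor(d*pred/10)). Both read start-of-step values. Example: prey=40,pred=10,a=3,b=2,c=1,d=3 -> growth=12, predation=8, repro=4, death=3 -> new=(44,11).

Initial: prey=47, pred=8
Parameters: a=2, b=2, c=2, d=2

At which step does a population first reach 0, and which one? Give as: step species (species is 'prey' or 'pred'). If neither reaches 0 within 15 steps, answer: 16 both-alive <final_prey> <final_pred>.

Step 1: prey: 47+9-7=49; pred: 8+7-1=14
Step 2: prey: 49+9-13=45; pred: 14+13-2=25
Step 3: prey: 45+9-22=32; pred: 25+22-5=42
Step 4: prey: 32+6-26=12; pred: 42+26-8=60
Step 5: prey: 12+2-14=0; pred: 60+14-12=62
First extinction: prey at step 5

Answer: 5 prey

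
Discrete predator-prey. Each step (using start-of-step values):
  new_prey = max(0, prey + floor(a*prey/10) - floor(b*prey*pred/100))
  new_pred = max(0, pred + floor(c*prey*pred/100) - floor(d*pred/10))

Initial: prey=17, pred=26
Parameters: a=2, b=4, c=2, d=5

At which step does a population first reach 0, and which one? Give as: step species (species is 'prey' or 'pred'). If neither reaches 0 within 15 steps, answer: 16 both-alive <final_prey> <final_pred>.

Step 1: prey: 17+3-17=3; pred: 26+8-13=21
Step 2: prey: 3+0-2=1; pred: 21+1-10=12
Step 3: prey: 1+0-0=1; pred: 12+0-6=6
Step 4: prey: 1+0-0=1; pred: 6+0-3=3
Step 5: prey: 1+0-0=1; pred: 3+0-1=2
Step 6: prey: 1+0-0=1; pred: 2+0-1=1
Step 7: prey: 1+0-0=1; pred: 1+0-0=1
Steps 8-15: state stable at prey=1, pred=1 (no change)
No extinction within 15 steps

Answer: 16 both-alive 1 1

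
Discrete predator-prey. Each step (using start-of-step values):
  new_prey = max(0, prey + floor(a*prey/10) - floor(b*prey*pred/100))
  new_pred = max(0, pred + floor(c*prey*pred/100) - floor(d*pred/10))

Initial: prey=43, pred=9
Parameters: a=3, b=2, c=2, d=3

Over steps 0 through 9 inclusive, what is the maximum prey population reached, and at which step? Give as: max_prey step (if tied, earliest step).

Answer: 49 2

Derivation:
Step 1: prey: 43+12-7=48; pred: 9+7-2=14
Step 2: prey: 48+14-13=49; pred: 14+13-4=23
Step 3: prey: 49+14-22=41; pred: 23+22-6=39
Step 4: prey: 41+12-31=22; pred: 39+31-11=59
Step 5: prey: 22+6-25=3; pred: 59+25-17=67
Step 6: prey: 3+0-4=0; pred: 67+4-20=51
Step 7: prey: 0+0-0=0; pred: 51+0-15=36
Step 8: prey: 0+0-0=0; pred: 36+0-10=26
Step 9: prey: 0+0-0=0; pred: 26+0-7=19
Max prey = 49 at step 2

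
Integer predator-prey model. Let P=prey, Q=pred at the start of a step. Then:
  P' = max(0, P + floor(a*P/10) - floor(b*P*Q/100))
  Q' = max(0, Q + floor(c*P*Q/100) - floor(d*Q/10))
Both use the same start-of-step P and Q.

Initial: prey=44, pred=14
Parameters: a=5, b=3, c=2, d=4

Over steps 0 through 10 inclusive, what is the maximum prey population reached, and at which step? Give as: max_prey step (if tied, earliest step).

Answer: 48 1

Derivation:
Step 1: prey: 44+22-18=48; pred: 14+12-5=21
Step 2: prey: 48+24-30=42; pred: 21+20-8=33
Step 3: prey: 42+21-41=22; pred: 33+27-13=47
Step 4: prey: 22+11-31=2; pred: 47+20-18=49
Step 5: prey: 2+1-2=1; pred: 49+1-19=31
Step 6: prey: 1+0-0=1; pred: 31+0-12=19
Step 7: prey: 1+0-0=1; pred: 19+0-7=12
Step 8: prey: 1+0-0=1; pred: 12+0-4=8
Step 9: prey: 1+0-0=1; pred: 8+0-3=5
Step 10: prey: 1+0-0=1; pred: 5+0-2=3
Max prey = 48 at step 1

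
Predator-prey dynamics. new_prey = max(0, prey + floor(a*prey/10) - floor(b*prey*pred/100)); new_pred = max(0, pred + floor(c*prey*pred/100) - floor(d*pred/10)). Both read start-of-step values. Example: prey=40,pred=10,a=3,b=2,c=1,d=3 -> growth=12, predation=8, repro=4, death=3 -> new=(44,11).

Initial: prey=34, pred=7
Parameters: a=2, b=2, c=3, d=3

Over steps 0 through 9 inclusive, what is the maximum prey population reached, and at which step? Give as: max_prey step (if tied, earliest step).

Answer: 36 1

Derivation:
Step 1: prey: 34+6-4=36; pred: 7+7-2=12
Step 2: prey: 36+7-8=35; pred: 12+12-3=21
Step 3: prey: 35+7-14=28; pred: 21+22-6=37
Step 4: prey: 28+5-20=13; pred: 37+31-11=57
Step 5: prey: 13+2-14=1; pred: 57+22-17=62
Step 6: prey: 1+0-1=0; pred: 62+1-18=45
Step 7: prey: 0+0-0=0; pred: 45+0-13=32
Step 8: prey: 0+0-0=0; pred: 32+0-9=23
Step 9: prey: 0+0-0=0; pred: 23+0-6=17
Max prey = 36 at step 1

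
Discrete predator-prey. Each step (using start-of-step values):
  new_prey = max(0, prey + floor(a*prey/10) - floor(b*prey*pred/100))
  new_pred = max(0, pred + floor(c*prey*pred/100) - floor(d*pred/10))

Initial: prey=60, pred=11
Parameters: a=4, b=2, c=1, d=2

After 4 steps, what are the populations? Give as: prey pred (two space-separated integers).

Answer: 53 54

Derivation:
Step 1: prey: 60+24-13=71; pred: 11+6-2=15
Step 2: prey: 71+28-21=78; pred: 15+10-3=22
Step 3: prey: 78+31-34=75; pred: 22+17-4=35
Step 4: prey: 75+30-52=53; pred: 35+26-7=54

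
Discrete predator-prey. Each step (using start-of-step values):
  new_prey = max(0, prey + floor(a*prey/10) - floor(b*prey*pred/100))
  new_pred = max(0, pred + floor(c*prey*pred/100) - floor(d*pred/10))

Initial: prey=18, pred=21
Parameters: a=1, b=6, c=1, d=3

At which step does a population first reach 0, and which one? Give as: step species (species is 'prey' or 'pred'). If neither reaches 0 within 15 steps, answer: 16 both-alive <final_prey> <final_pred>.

Answer: 1 prey

Derivation:
Step 1: prey: 18+1-22=0; pred: 21+3-6=18
First extinction: prey at step 1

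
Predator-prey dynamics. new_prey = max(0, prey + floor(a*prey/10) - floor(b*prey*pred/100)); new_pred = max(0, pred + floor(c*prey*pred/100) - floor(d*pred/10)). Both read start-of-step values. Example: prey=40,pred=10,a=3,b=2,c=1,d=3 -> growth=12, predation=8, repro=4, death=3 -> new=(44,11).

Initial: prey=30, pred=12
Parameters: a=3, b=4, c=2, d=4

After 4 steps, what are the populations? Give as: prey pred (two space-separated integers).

Step 1: prey: 30+9-14=25; pred: 12+7-4=15
Step 2: prey: 25+7-15=17; pred: 15+7-6=16
Step 3: prey: 17+5-10=12; pred: 16+5-6=15
Step 4: prey: 12+3-7=8; pred: 15+3-6=12

Answer: 8 12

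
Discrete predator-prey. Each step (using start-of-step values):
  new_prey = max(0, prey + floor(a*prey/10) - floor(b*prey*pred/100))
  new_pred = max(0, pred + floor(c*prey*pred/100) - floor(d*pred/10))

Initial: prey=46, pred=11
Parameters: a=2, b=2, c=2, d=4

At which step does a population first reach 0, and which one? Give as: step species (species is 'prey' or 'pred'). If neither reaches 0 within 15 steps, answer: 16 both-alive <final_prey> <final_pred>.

Step 1: prey: 46+9-10=45; pred: 11+10-4=17
Step 2: prey: 45+9-15=39; pred: 17+15-6=26
Step 3: prey: 39+7-20=26; pred: 26+20-10=36
Step 4: prey: 26+5-18=13; pred: 36+18-14=40
Step 5: prey: 13+2-10=5; pred: 40+10-16=34
Step 6: prey: 5+1-3=3; pred: 34+3-13=24
Step 7: prey: 3+0-1=2; pred: 24+1-9=16
Step 8: prey: 2+0-0=2; pred: 16+0-6=10
Step 9: prey: 2+0-0=2; pred: 10+0-4=6
Step 10: prey: 2+0-0=2; pred: 6+0-2=4
Step 11: prey: 2+0-0=2; pred: 4+0-1=3
Step 12: prey: 2+0-0=2; pred: 3+0-1=2
Step 13: prey: 2+0-0=2; pred: 2+0-0=2
Steps 14-15: state stable at prey=2, pred=2 (no change)
No extinction within 15 steps

Answer: 16 both-alive 2 2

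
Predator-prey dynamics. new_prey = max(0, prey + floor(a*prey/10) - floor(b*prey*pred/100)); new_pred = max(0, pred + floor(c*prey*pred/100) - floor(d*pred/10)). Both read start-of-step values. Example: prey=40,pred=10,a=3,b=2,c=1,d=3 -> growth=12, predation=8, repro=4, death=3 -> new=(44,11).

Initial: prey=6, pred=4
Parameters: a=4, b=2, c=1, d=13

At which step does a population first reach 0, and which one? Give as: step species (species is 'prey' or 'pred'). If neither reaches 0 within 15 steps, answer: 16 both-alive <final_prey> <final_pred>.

Step 1: prey: 6+2-0=8; pred: 4+0-5=0
First extinction: pred at step 1

Answer: 1 pred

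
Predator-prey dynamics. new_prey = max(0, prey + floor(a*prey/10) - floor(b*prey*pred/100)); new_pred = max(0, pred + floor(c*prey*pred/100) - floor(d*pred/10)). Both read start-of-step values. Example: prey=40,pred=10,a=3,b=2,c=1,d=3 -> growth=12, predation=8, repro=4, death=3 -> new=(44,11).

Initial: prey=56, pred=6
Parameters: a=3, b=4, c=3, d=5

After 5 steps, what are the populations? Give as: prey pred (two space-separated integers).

Answer: 0 17

Derivation:
Step 1: prey: 56+16-13=59; pred: 6+10-3=13
Step 2: prey: 59+17-30=46; pred: 13+23-6=30
Step 3: prey: 46+13-55=4; pred: 30+41-15=56
Step 4: prey: 4+1-8=0; pred: 56+6-28=34
Step 5: prey: 0+0-0=0; pred: 34+0-17=17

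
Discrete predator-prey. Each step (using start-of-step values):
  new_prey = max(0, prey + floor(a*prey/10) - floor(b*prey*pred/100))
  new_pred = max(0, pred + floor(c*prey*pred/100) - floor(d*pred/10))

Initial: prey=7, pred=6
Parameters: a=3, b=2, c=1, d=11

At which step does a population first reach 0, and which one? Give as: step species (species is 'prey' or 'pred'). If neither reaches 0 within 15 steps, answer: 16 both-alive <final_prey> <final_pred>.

Answer: 1 pred

Derivation:
Step 1: prey: 7+2-0=9; pred: 6+0-6=0
First extinction: pred at step 1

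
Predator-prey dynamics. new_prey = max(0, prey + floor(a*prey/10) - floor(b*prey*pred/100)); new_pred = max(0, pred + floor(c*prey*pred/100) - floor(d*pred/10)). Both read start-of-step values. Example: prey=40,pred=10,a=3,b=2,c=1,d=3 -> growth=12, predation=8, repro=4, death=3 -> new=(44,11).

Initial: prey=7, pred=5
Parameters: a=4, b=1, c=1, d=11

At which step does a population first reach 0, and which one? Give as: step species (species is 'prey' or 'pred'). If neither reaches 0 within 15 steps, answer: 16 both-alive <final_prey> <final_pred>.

Answer: 1 pred

Derivation:
Step 1: prey: 7+2-0=9; pred: 5+0-5=0
First extinction: pred at step 1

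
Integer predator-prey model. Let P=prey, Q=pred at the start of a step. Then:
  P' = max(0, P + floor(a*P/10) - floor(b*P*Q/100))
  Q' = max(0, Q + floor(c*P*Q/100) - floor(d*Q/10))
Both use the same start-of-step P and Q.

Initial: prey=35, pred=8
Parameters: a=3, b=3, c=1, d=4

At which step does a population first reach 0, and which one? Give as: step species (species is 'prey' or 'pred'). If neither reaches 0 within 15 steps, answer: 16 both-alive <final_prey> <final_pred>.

Step 1: prey: 35+10-8=37; pred: 8+2-3=7
Step 2: prey: 37+11-7=41; pred: 7+2-2=7
Step 3: prey: 41+12-8=45; pred: 7+2-2=7
Step 4: prey: 45+13-9=49; pred: 7+3-2=8
Step 5: prey: 49+14-11=52; pred: 8+3-3=8
Step 6: prey: 52+15-12=55; pred: 8+4-3=9
Step 7: prey: 55+16-14=57; pred: 9+4-3=10
Step 8: prey: 57+17-17=57; pred: 10+5-4=11
Step 9: prey: 57+17-18=56; pred: 11+6-4=13
Step 10: prey: 56+16-21=51; pred: 13+7-5=15
Step 11: prey: 51+15-22=44; pred: 15+7-6=16
Step 12: prey: 44+13-21=36; pred: 16+7-6=17
Step 13: prey: 36+10-18=28; pred: 17+6-6=17
Step 14: prey: 28+8-14=22; pred: 17+4-6=15
Step 15: prey: 22+6-9=19; pred: 15+3-6=12
No extinction within 15 steps

Answer: 16 both-alive 19 12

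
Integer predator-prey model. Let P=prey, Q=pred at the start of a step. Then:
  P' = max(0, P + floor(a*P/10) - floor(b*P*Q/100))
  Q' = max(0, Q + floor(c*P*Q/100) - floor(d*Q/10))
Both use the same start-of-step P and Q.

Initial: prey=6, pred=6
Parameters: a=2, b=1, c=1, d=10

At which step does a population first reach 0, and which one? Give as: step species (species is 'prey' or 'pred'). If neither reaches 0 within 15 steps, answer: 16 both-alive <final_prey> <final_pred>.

Answer: 1 pred

Derivation:
Step 1: prey: 6+1-0=7; pred: 6+0-6=0
First extinction: pred at step 1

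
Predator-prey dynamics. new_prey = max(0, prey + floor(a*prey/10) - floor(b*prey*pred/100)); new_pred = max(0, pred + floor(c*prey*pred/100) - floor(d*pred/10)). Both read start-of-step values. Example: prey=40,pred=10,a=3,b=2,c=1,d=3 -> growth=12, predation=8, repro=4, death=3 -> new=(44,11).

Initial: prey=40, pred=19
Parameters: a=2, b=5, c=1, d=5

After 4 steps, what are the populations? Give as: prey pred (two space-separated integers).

Step 1: prey: 40+8-38=10; pred: 19+7-9=17
Step 2: prey: 10+2-8=4; pred: 17+1-8=10
Step 3: prey: 4+0-2=2; pred: 10+0-5=5
Step 4: prey: 2+0-0=2; pred: 5+0-2=3

Answer: 2 3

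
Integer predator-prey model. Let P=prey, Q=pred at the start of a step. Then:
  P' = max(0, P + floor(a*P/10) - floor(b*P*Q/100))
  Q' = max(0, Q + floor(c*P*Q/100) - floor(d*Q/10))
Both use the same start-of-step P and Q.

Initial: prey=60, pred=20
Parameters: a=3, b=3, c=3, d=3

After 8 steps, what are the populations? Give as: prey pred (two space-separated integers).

Answer: 0 13

Derivation:
Step 1: prey: 60+18-36=42; pred: 20+36-6=50
Step 2: prey: 42+12-63=0; pred: 50+63-15=98
Step 3: prey: 0+0-0=0; pred: 98+0-29=69
Step 4: prey: 0+0-0=0; pred: 69+0-20=49
Step 5: prey: 0+0-0=0; pred: 49+0-14=35
Step 6: prey: 0+0-0=0; pred: 35+0-10=25
Step 7: prey: 0+0-0=0; pred: 25+0-7=18
Step 8: prey: 0+0-0=0; pred: 18+0-5=13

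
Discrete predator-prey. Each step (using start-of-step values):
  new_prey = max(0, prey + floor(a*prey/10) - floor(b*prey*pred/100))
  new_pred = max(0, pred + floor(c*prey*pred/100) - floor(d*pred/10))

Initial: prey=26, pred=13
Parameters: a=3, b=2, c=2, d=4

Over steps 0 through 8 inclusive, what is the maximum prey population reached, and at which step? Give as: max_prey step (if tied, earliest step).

Step 1: prey: 26+7-6=27; pred: 13+6-5=14
Step 2: prey: 27+8-7=28; pred: 14+7-5=16
Step 3: prey: 28+8-8=28; pred: 16+8-6=18
Step 4: prey: 28+8-10=26; pred: 18+10-7=21
Step 5: prey: 26+7-10=23; pred: 21+10-8=23
Step 6: prey: 23+6-10=19; pred: 23+10-9=24
Step 7: prey: 19+5-9=15; pred: 24+9-9=24
Step 8: prey: 15+4-7=12; pred: 24+7-9=22
Max prey = 28 at step 2

Answer: 28 2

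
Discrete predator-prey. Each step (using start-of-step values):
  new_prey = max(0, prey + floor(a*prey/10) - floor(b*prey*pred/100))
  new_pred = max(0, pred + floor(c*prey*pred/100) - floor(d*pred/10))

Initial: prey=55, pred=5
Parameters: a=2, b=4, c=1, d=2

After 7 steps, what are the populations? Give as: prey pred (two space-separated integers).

Answer: 6 16

Derivation:
Step 1: prey: 55+11-11=55; pred: 5+2-1=6
Step 2: prey: 55+11-13=53; pred: 6+3-1=8
Step 3: prey: 53+10-16=47; pred: 8+4-1=11
Step 4: prey: 47+9-20=36; pred: 11+5-2=14
Step 5: prey: 36+7-20=23; pred: 14+5-2=17
Step 6: prey: 23+4-15=12; pred: 17+3-3=17
Step 7: prey: 12+2-8=6; pred: 17+2-3=16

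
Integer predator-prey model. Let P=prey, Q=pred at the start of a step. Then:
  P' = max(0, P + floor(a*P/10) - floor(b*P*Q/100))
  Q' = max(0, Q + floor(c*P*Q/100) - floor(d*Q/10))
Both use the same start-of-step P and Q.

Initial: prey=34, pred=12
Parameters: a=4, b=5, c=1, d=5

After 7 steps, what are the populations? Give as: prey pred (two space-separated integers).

Step 1: prey: 34+13-20=27; pred: 12+4-6=10
Step 2: prey: 27+10-13=24; pred: 10+2-5=7
Step 3: prey: 24+9-8=25; pred: 7+1-3=5
Step 4: prey: 25+10-6=29; pred: 5+1-2=4
Step 5: prey: 29+11-5=35; pred: 4+1-2=3
Step 6: prey: 35+14-5=44; pred: 3+1-1=3
Step 7: prey: 44+17-6=55; pred: 3+1-1=3

Answer: 55 3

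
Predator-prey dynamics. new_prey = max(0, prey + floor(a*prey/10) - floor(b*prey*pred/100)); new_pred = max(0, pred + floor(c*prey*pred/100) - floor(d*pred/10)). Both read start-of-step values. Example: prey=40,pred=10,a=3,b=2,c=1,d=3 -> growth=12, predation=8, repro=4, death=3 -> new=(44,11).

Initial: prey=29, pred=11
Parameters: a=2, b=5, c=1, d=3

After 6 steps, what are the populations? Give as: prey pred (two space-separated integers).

Step 1: prey: 29+5-15=19; pred: 11+3-3=11
Step 2: prey: 19+3-10=12; pred: 11+2-3=10
Step 3: prey: 12+2-6=8; pred: 10+1-3=8
Step 4: prey: 8+1-3=6; pred: 8+0-2=6
Step 5: prey: 6+1-1=6; pred: 6+0-1=5
Step 6: prey: 6+1-1=6; pred: 5+0-1=4

Answer: 6 4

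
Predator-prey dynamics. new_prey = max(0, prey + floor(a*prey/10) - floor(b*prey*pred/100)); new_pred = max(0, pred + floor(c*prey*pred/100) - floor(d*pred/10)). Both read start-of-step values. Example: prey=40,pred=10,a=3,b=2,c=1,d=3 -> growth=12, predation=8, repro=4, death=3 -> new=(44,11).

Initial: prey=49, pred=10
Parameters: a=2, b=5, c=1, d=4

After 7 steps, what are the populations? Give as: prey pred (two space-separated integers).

Step 1: prey: 49+9-24=34; pred: 10+4-4=10
Step 2: prey: 34+6-17=23; pred: 10+3-4=9
Step 3: prey: 23+4-10=17; pred: 9+2-3=8
Step 4: prey: 17+3-6=14; pred: 8+1-3=6
Step 5: prey: 14+2-4=12; pred: 6+0-2=4
Step 6: prey: 12+2-2=12; pred: 4+0-1=3
Step 7: prey: 12+2-1=13; pred: 3+0-1=2

Answer: 13 2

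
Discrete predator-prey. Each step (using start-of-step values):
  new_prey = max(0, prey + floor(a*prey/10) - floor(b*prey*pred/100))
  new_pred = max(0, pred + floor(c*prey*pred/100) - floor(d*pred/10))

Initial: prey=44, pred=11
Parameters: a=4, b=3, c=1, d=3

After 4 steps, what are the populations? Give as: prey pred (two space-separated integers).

Step 1: prey: 44+17-14=47; pred: 11+4-3=12
Step 2: prey: 47+18-16=49; pred: 12+5-3=14
Step 3: prey: 49+19-20=48; pred: 14+6-4=16
Step 4: prey: 48+19-23=44; pred: 16+7-4=19

Answer: 44 19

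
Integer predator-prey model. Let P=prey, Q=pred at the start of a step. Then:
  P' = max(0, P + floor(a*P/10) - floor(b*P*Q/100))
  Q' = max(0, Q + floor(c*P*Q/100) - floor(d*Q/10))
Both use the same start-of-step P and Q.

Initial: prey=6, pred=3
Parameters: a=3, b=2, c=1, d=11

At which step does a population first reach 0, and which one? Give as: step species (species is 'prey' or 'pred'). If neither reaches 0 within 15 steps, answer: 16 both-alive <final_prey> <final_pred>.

Step 1: prey: 6+1-0=7; pred: 3+0-3=0
First extinction: pred at step 1

Answer: 1 pred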